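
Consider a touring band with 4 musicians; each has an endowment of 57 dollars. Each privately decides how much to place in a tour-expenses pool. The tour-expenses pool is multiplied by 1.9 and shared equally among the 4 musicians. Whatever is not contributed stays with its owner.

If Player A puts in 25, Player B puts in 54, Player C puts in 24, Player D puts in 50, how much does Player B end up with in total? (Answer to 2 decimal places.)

Total contributed: 25 + 54 + 24 + 50 = 153.
Each receives 1.9 × 153 / 4 = 72.68 from the tour-expenses pool.
Player B keeps 57 − 54 = 3, so Player B's payoff is 3 + 72.68 = 75.68.

75.68 dollars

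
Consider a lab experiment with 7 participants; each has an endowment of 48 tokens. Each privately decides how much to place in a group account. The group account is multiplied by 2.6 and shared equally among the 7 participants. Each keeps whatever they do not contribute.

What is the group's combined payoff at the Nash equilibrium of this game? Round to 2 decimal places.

Each contributed unit returns 2.6/7 = 0.3714 to its contributor — below 1 — so contributing 0 is dominant for every player. At the Nash equilibrium everyone keeps their 48, and the group total is 7 × 48 = 336.

336.00 tokens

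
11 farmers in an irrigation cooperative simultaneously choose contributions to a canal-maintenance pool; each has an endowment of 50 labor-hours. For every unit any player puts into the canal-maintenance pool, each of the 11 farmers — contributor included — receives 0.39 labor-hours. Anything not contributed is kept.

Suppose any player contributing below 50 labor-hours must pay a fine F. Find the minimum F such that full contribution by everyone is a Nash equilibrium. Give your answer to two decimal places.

Given the others contribute fully, the best deviation is to contribute 0 (any partial contribution still incurs the fine and gives up units whose private return 0.39 is below 1).
Deviating from 50 to 0 saves 50 labor-hours but forfeits the deviator's share of the drop in the canal-maintenance pool: 0.39 × 50 = 19.50.
So the deviation gain is 50 − 19.50 = 30.50, and the fine must be at least 30.50 labor-hours to wipe it out.

30.50 labor-hours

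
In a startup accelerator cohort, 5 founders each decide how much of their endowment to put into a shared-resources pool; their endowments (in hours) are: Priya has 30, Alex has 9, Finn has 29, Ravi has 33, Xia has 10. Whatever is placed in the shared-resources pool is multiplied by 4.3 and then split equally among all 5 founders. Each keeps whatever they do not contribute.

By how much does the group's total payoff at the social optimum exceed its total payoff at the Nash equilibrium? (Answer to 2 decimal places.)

366.30 hours

The private return per contributed unit is 4.3/5 = 0.8600 < 1 for every player regardless of endowment, so the Nash equilibrium is zero contribution and the group total is Σ E_j = 30 + 9 + 29 + 33 + 10 = 111.
Each contributed unit returns 4.300 to the group, so the social optimum is full contribution by everyone: group total = 4.300 × 111 = 477.30.
Efficiency loss = (4.300 − 1) × 111 = 366.30.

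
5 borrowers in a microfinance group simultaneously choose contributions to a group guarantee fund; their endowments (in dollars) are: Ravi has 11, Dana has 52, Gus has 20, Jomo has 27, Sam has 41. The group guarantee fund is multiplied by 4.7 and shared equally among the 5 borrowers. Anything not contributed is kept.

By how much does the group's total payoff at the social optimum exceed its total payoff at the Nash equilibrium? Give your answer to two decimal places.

The private return per contributed unit is 4.7/5 = 0.9400 < 1 for every player regardless of endowment, so the Nash equilibrium is zero contribution and the group total is Σ E_j = 11 + 52 + 20 + 27 + 41 = 151.
Each contributed unit returns 4.700 to the group, so the social optimum is full contribution by everyone: group total = 4.700 × 151 = 709.70.
Efficiency loss = (4.700 − 1) × 151 = 558.70.

558.70 dollars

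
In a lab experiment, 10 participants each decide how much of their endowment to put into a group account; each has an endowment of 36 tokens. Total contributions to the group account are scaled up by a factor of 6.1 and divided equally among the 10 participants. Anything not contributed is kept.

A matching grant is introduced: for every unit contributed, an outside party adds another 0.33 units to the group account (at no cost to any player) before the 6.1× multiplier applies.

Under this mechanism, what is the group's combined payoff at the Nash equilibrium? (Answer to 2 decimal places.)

360.00 tokens

The effective private return is 6.1 × 1.33 / 10 = 0.8113, which is still under 1, so the mechanism doesn't change anyone's dominant strategy: zero contribution.
At the Nash equilibrium no one contributes; group total payoff = 10 × 36 = 360.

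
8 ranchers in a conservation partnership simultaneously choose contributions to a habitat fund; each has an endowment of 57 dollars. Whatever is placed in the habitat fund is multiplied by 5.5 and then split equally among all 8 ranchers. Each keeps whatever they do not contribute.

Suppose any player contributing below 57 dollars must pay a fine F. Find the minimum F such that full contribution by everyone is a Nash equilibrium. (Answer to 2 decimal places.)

Given the others contribute fully, the best deviation is to contribute 0 (any partial contribution still incurs the fine and gives up units whose private return 0.6875 is below 1).
Deviating from 57 to 0 saves 57 dollars but forfeits the deviator's share of the drop in the habitat fund: 5.5/8 × 57 = 39.19.
So the deviation gain is 57 − 39.19 = 17.81, and the fine must be at least 17.81 dollars to wipe it out.

17.81 dollars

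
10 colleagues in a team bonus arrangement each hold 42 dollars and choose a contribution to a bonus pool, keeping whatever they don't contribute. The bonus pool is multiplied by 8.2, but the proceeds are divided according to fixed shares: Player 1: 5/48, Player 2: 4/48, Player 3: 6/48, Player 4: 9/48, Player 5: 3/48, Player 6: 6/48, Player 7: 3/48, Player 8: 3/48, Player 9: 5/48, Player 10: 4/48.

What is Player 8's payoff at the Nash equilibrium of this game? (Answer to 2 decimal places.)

Player j's private return per contributed unit is 8.2 × (j's share). Contributing is weakly dominant for j when that share is at least 1/8.2 = 0.1220, and contributing 0 is dominant otherwise.
Player 3, Player 4 and Player 6 are above the threshold, contributing 42 each; the remaining 7 contribute 0. Total contributed: 126.
Player 8 keeps 42 and receives 8.2 × 126 × 3/48 = 64.58 from the bonus pool, for a payoff of 106.58.

106.58 dollars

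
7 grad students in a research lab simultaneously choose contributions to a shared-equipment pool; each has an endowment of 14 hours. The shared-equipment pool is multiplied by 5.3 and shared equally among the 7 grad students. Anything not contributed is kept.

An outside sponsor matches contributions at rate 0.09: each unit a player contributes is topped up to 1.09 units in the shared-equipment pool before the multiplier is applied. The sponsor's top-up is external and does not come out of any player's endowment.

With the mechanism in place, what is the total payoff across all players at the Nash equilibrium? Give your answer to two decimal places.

Even with the mechanism, each unit contributed returns only 5.3 × 1.09 / 7 = 0.8253 per unit of net cost, so contributing nothing is still dominant.
Everyone keeps their endowment and the group total is 7 × 14 = 98.

98.00 hours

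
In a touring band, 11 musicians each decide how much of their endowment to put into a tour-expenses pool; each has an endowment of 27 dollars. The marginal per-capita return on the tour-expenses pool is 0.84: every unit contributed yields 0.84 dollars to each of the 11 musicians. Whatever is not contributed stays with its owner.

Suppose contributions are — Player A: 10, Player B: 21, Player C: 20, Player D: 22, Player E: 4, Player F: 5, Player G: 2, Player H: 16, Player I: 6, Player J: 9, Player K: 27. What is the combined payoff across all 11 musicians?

Total contributed: 10 + 21 + 20 + 22 + 4 + 5 + 2 + 16 + 6 + 9 + 27 = 142; total kept: 11 × 27 − 142 = 155.
The tour-expenses pool pays out 0.84 × 11 × 142 = 1312.08 in aggregate.
Group total = 155 + 1312.08 = 1467.08.

1467.08 dollars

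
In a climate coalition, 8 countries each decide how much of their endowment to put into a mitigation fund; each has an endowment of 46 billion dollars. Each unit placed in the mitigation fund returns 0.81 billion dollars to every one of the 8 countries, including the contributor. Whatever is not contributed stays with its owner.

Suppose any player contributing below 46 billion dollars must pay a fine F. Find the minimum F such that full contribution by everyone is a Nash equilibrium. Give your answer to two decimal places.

8.74 billion dollars

Given the others contribute fully, the best deviation is to contribute 0 (any partial contribution still incurs the fine and gives up units whose private return 0.81 is below 1).
Deviating from 46 to 0 saves 46 billion dollars but forfeits the deviator's share of the drop in the mitigation fund: 0.81 × 46 = 37.26.
So the deviation gain is 46 − 37.26 = 8.74, and the fine must be at least 8.74 billion dollars to wipe it out.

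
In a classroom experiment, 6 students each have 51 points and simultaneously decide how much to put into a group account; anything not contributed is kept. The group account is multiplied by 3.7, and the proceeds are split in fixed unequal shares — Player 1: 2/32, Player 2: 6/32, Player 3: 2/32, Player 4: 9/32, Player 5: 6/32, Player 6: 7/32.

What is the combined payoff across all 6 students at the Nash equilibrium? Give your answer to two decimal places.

Player j's private return per contributed unit is 3.7 × (j's share). Contributing is weakly dominant for j when that share is at least 1/3.7 = 0.2703, and contributing 0 is dominant otherwise.
The only share above 0.2703 is Player 4's 9/32, contributing 51; the remaining 5 contribute 0. Total contributed: 51.
The group account pays out 3.7 × 51 = 188.70 in total (split across the unequal shares, but the aggregate is all that matters for the group sum).
The 5 free-riders keep 51 each, adding 255. Group total = 255 + 188.70 = 443.70.

443.70 points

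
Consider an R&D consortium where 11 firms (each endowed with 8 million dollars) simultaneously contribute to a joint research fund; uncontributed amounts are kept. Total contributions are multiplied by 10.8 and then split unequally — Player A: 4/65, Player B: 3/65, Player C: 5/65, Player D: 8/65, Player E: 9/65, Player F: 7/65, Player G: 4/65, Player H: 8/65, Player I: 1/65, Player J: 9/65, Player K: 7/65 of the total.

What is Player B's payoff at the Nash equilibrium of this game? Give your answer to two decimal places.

For player j, contributing a unit is worthwhile iff 10.8 × (j's share) ≥ 1, i.e. iff j's share is at least 0.0926.
Player D, Player E, Player F, Player H, Player J and Player K are above the threshold, contributing 8 each; the remaining 5 contribute 0. Total contributed: 48.
Player B keeps 8 and receives 10.8 × 48 × 3/65 = 23.93 from the joint research fund, for a payoff of 31.93.

31.93 million dollars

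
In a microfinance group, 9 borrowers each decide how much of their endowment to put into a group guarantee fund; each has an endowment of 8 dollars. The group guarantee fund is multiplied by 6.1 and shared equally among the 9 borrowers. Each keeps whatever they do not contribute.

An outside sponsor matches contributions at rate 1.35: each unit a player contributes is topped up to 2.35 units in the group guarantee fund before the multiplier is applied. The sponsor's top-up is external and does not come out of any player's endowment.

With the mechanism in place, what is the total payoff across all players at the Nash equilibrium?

1032.12 dollars

Under the mechanism each unit contributed yields 6.1 × 2.35 / 9 = 1.5928 back to its contributor per unit of net cost, which exceeds 1, making full contribution the dominant choice for everyone.
At the Nash equilibrium everyone contributes 8. Group total payoff = 6.1 × 2.35 × 72 = 1032.12.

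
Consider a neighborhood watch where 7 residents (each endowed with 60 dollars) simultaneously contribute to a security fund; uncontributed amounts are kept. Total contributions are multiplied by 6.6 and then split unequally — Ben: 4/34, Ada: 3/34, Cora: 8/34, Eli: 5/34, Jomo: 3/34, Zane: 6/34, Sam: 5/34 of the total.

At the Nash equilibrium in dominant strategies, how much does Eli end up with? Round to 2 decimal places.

176.47 dollars

For player j, contributing a unit is worthwhile iff 6.6 × (j's share) ≥ 1, i.e. iff j's share is at least 0.1515.
The shares above 0.1515 belong to Cora and Zane, contributing 60 each; the remaining 5 contribute 0. Total contributed: 120.
Eli keeps 60 and receives 6.6 × 120 × 5/34 = 116.47 from the security fund, for a payoff of 176.47.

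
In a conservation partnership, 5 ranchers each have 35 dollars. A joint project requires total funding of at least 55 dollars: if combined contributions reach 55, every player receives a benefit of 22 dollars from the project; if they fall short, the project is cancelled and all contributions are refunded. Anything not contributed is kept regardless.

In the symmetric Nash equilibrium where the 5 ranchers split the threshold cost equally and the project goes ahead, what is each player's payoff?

Equal share of the threshold: 55/5 = 11.
At this profile no one gains by cutting their contribution: any cut drops the total below 55, the project is cancelled, contributions are refunded, and the deviator ends with 35, which is less than 35 − 11 + 22 = 46. Contributing more than 11 just wastes the excess. So contributing exactly 11 is a best response.
Each player's payoff: 35 − 11 + 22 = 46.

46 dollars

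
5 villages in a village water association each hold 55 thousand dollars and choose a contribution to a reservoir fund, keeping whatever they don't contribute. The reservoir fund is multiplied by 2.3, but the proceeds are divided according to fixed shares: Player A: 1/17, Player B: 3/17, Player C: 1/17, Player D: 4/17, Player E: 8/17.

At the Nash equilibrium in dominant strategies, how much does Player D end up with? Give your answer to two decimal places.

84.76 thousand dollars

For player j, contributing a unit is worthwhile iff 2.3 × (j's share) ≥ 1, i.e. iff j's share is at least 0.4348.
The only share above 0.4348 is Player E's 8/17, contributing 55; the remaining 4 contribute 0. Total contributed: 55.
Player D keeps 55 and receives 2.3 × 55 × 4/17 = 29.76 from the reservoir fund, for a payoff of 84.76.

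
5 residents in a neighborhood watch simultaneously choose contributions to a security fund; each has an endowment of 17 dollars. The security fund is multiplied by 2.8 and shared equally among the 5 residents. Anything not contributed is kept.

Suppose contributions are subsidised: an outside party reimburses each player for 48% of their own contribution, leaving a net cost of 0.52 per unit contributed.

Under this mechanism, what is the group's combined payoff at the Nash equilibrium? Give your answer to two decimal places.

278.80 dollars

Under the mechanism each unit contributed yields (2.8/5) / 0.52 = 1.0769 back to its contributor per unit of net cost, which exceeds 1, making full contribution the dominant choice for everyone.
At the Nash equilibrium everyone contributes 17. Group total payoff = 5 × (17 × 0.48 + 2.8 × 17) = 278.80.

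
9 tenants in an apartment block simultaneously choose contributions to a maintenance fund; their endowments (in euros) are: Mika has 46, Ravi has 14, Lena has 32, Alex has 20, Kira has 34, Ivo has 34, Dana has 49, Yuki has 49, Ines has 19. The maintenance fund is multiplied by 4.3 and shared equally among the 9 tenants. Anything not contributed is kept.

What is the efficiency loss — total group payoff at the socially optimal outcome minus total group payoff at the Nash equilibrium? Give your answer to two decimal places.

The private return per contributed unit is 4.3/9 = 0.4778 < 1 for every player regardless of endowment, so the Nash equilibrium is zero contribution and the group total is Σ E_j = 46 + 14 + 32 + 20 + 34 + 34 + 49 + 49 + 19 = 297.
Each contributed unit returns 4.300 to the group, so the social optimum is full contribution by everyone: group total = 4.300 × 297 = 1277.10.
Efficiency loss = (4.300 − 1) × 297 = 980.10.

980.10 euros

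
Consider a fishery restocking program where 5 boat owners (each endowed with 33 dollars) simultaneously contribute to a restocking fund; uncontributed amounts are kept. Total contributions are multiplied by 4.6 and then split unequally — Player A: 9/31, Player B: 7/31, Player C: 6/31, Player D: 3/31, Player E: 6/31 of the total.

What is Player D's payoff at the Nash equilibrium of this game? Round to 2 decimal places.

62.38 dollars

Each unit j contributes comes back to j as 4.6 × (j's share), so j prefers to contribute only if that share exceeds 1/4.6 = 0.2174; otherwise keeping the unit dominates.
Player A and Player B clear that bar, contributing 33 each; the remaining 3 contribute 0. Total contributed: 66.
Player D keeps 33 and receives 4.6 × 66 × 3/31 = 29.38 from the restocking fund, for a payoff of 62.38.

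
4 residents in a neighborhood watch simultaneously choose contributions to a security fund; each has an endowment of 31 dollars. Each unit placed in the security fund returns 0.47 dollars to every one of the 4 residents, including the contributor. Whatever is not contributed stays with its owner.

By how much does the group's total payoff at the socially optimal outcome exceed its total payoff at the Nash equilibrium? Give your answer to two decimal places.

109.12 dollars

The private return per contributed unit is 0.47 < 1, so contributing 0 is dominant for every player. At the Nash equilibrium everyone keeps their 31, and the group total is 4 × 31 = 124.
Each contributed unit returns 1.880 to the group as a whole (0.47 to each of 4 players), which exceeds 1, so the social optimum is full contribution: group total = 1.880 × 124 = 233.12.
Efficiency loss = 233.12 − 124 = 109.12.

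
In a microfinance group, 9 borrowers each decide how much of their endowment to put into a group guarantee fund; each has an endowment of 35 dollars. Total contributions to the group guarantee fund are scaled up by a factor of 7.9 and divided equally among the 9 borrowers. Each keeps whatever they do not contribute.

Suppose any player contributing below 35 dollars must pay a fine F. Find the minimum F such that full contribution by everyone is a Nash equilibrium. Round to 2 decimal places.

Given the others contribute fully, the best deviation is to contribute 0 (any partial contribution still incurs the fine and gives up units whose private return 0.8778 is below 1).
Deviating from 35 to 0 saves 35 dollars but forfeits the deviator's share of the drop in the group guarantee fund: 7.9/9 × 35 = 30.72.
So the deviation gain is 35 − 30.72 = 4.28, and the fine must be at least 4.28 dollars to wipe it out.

4.28 dollars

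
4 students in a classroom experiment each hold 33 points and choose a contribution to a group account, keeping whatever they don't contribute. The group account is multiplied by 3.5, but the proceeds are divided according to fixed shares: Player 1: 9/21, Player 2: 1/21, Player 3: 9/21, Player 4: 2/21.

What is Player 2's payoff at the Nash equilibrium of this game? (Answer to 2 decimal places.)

Player j's private return per contributed unit is 3.5 × (j's share). Contributing is weakly dominant for j when that share is at least 1/3.5 = 0.2857, and contributing 0 is dominant otherwise.
Player 1 and Player 3 are above the threshold, contributing 33 each; the remaining 2 contribute 0. Total contributed: 66.
Player 2 keeps 33 and receives 3.5 × 66 × 1/21 = 11.00 from the group account, for a payoff of 44.00.

44.00 points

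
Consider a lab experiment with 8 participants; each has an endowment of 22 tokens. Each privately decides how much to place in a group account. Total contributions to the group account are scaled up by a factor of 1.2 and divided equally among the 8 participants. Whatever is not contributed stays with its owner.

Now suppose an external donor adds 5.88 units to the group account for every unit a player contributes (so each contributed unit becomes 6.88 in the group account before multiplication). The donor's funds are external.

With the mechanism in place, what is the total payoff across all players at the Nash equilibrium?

The effective private return per unit is now 1.2 × 6.88 / 8 = 1.0320 > 1, so every player's dominant strategy flips to full contribution.
So the Nash equilibrium is full contribution by all 8; the group earns 1.2 × 6.88 × 176 = 1453.06.

1453.06 tokens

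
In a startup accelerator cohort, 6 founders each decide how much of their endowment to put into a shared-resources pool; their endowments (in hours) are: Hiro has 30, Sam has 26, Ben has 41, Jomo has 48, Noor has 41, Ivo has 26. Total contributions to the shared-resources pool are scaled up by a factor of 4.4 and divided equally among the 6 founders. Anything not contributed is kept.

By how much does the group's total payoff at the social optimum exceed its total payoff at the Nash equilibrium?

720.80 hours

The private return per contributed unit is 4.4/6 = 0.7333 < 1 for every player regardless of endowment, so the Nash equilibrium is zero contribution and the group total is Σ E_j = 30 + 26 + 41 + 48 + 41 + 26 = 212.
Each contributed unit returns 4.400 to the group, so the social optimum is full contribution by everyone: group total = 4.400 × 212 = 932.80.
Efficiency loss = (4.400 − 1) × 212 = 720.80.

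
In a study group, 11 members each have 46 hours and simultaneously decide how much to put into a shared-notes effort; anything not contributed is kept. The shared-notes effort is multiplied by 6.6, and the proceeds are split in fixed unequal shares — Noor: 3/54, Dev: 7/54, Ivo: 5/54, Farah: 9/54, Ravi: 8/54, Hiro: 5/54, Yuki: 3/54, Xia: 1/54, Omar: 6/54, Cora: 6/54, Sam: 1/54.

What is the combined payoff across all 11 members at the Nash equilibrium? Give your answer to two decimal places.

Player j's private return per contributed unit is 6.6 × (j's share). Contributing is weakly dominant for j when that share is at least 1/6.6 = 0.1515, and contributing 0 is dominant otherwise.
The only share above 0.1515 is Farah's 9/54, contributing 46; the remaining 10 contribute 0. Total contributed: 46.
The shared-notes effort pays out 6.6 × 46 = 303.60 in total (split across the unequal shares, but the aggregate is all that matters for the group sum).
The 10 free-riders keep 46 each, adding 460. Group total = 460 + 303.60 = 763.60.

763.60 hours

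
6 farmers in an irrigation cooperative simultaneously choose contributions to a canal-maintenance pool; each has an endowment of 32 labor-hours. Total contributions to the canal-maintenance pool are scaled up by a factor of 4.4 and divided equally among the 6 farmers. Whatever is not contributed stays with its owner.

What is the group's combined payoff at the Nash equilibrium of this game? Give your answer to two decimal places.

Each contributed unit returns 4.4/6 = 0.7333 to its contributor — below 1 — so contributing 0 is dominant for every player. At the Nash equilibrium everyone keeps their 32, and the group total is 6 × 32 = 192.

192.00 labor-hours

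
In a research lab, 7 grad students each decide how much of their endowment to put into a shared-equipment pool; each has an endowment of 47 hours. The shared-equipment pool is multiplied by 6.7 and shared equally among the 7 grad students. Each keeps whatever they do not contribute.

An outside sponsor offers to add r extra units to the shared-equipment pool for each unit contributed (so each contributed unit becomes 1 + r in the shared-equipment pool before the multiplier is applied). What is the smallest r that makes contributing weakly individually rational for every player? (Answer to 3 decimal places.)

0.045

With matching at rate r, one contributed unit becomes (1 + r) in the shared-equipment pool and returns 6.7 × (1 + r) / 7 to the contributor.
Setting this equal to 1: 1 + r = 7/6.7 = 1.0448.
So the minimum matching rate is r = 1.0448 − 1 = 0.045.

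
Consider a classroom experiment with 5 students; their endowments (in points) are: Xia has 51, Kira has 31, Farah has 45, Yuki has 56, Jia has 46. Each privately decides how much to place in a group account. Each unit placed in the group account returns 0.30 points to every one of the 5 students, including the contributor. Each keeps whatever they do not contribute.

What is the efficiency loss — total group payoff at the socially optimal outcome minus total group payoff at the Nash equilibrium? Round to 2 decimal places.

114.50 points

The private return per contributed unit is 0.30 < 1 for everyone, so the Nash equilibrium is zero contribution and the group total is Σ E_j = 51 + 31 + 45 + 56 + 46 = 229.
Each contributed unit returns 1.500 to the group, so the social optimum is full contribution by everyone: group total = 1.500 × 229 = 343.50.
Efficiency loss = (1.500 − 1) × 229 = 114.50.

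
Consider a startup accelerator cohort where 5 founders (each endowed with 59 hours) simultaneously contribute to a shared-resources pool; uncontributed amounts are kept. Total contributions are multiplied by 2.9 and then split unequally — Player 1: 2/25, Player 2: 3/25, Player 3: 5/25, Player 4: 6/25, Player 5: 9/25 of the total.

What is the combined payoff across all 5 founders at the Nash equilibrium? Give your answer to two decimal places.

A player with share s gets back 2.9·s per unit contributed, so full contribution is dominant for anyone with s > 1/2.9 = 0.3448 and zero contribution is dominant for anyone below.
The only share above 0.3448 is Player 5's 9/25, contributing 59; the remaining 4 contribute 0. Total contributed: 59.
The shared-resources pool pays out 2.9 × 59 = 171.10 in total (split across the unequal shares, but the aggregate is all that matters for the group sum).
The 4 free-riders keep 59 each, adding 236. Group total = 236 + 171.10 = 407.10.

407.10 hours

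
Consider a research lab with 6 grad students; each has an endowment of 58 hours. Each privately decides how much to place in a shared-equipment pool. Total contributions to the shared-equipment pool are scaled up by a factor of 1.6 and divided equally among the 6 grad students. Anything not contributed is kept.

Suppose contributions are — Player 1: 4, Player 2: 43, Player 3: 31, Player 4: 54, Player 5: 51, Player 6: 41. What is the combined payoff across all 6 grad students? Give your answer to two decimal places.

Total contributed: 4 + 43 + 31 + 54 + 51 + 41 = 224; total kept: 6 × 58 − 224 = 124.
The shared-equipment pool pays out 1.6 × 224 = 358.40 in aggregate.
Group total = 124 + 358.40 = 482.40.

482.40 hours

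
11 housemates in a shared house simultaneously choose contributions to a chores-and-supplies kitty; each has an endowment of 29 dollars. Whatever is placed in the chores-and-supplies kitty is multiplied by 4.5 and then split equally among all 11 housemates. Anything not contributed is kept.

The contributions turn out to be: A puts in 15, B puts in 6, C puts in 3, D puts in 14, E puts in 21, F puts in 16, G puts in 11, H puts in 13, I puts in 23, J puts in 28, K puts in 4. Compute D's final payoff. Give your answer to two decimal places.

78.00 dollars

Total contributed: 15 + 6 + 3 + 14 + 21 + 16 + 11 + 13 + 23 + 28 + 4 = 154.
Each receives 4.5 × 154 / 11 = 63.00 from the chores-and-supplies kitty.
D keeps 29 − 14 = 15, so D's payoff is 15 + 63.00 = 78.00.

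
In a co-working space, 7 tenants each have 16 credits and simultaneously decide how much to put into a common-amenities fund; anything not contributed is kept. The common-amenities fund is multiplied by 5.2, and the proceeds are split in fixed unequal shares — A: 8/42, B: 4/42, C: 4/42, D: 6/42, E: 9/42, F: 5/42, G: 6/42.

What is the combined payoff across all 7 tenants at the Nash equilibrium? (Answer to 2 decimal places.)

Each unit j contributes comes back to j as 5.2 × (j's share), so j prefers to contribute only if that share exceeds 1/5.2 = 0.1923; otherwise keeping the unit dominates.
Only E (9/42) clears that bar, contributing 16; the remaining 6 contribute 0. Total contributed: 16.
The common-amenities fund pays out 5.2 × 16 = 83.20 in total (split across the unequal shares, but the aggregate is all that matters for the group sum).
The 6 free-riders keep 16 each, adding 96. Group total = 96 + 83.20 = 179.20.

179.20 credits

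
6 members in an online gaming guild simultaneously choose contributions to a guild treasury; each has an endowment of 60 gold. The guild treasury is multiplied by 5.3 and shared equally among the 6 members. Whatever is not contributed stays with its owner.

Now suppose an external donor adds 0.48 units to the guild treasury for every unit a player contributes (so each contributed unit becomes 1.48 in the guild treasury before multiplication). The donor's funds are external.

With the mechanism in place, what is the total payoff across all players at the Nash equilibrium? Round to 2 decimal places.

2823.84 gold

With the mechanism, a contributed unit returns 5.3 × 1.48 / 6 = 1.3073 per unit of net cost to the contributor — now above 1 — so contributing fully is weakly dominant for every player.
At the Nash equilibrium everyone contributes 60. Group total payoff = 5.3 × 1.48 × 360 = 2823.84.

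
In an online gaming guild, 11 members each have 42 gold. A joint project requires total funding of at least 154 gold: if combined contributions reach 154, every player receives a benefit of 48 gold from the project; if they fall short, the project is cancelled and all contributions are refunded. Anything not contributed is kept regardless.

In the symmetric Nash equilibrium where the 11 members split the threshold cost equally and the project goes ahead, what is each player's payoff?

Equal share of the threshold: 154/11 = 14.
At this profile no one gains by cutting their contribution: any cut drops the total below 154, the project is cancelled, contributions are refunded, and the deviator ends with 42, which is less than 42 − 14 + 48 = 76. Contributing more than 14 just wastes the excess. So contributing exactly 14 is a best response.
Each player's payoff: 42 − 14 + 48 = 76.

76 gold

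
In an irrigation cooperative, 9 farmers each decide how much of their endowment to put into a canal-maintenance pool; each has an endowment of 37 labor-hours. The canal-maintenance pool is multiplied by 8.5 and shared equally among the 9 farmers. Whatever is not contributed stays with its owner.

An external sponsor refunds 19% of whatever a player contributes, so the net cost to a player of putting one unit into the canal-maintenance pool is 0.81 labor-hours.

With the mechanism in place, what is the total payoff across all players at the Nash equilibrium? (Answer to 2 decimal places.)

2893.77 labor-hours

The effective private return per unit is now (8.5/9) / 0.81 = 1.1660 > 1, so every player's dominant strategy flips to full contribution.
At the Nash equilibrium everyone contributes 37. Group total payoff = 9 × (37 × 0.19 + 8.5 × 37) = 2893.77.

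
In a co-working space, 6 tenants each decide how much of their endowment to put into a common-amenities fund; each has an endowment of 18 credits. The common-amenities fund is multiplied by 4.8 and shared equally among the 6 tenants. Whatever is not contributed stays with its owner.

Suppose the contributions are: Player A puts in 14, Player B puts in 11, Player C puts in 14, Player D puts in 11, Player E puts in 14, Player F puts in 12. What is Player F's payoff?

66.80 credits

Total contributed: 14 + 11 + 14 + 11 + 14 + 12 = 76.
Each receives 4.8 × 76 / 6 = 60.80 from the common-amenities fund.
Player F keeps 18 − 12 = 6, so Player F's payoff is 6 + 60.80 = 66.80.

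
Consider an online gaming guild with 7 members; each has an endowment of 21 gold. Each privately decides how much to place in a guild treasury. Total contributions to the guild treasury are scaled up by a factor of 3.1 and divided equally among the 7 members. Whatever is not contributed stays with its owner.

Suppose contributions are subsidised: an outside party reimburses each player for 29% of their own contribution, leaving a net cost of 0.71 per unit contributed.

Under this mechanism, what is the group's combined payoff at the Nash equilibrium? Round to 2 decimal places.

147.00 gold

With the mechanism, a contributed unit returns (3.1/7) / 0.71 = 0.6237 per unit of net cost — still below 1 — so contributing 0 remains dominant for every player.
Everyone keeps their endowment and the group total is 7 × 21 = 147.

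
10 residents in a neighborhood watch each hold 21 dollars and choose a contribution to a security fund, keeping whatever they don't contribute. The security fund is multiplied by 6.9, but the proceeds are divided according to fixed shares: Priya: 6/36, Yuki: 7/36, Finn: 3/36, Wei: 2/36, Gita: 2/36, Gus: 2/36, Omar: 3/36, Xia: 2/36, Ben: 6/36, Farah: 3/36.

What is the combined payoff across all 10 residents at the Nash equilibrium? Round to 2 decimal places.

581.70 dollars

Player j's private return per contributed unit is 6.9 × (j's share). Contributing is weakly dominant for j when that share is at least 1/6.9 = 0.1449, and contributing 0 is dominant otherwise.
Priya, Yuki and Ben clear that bar, contributing 21 each; the remaining 7 contribute 0. Total contributed: 63.
The security fund pays out 6.9 × 63 = 434.70 in total (split across the unequal shares, but the aggregate is all that matters for the group sum).
The 7 free-riders keep 21 each, adding 147. Group total = 147 + 434.70 = 581.70.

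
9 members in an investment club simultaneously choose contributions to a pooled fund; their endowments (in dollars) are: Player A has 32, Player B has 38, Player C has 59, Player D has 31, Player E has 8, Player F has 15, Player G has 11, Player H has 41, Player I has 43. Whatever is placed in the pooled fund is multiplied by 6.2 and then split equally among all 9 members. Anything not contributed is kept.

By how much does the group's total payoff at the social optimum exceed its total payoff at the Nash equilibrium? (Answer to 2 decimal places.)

The private return per contributed unit is 6.2/9 = 0.6889 < 1 for every player regardless of endowment, so the Nash equilibrium is zero contribution and the group total is Σ E_j = 32 + 38 + 59 + 31 + 8 + 15 + 11 + 41 + 43 = 278.
Each contributed unit returns 6.200 to the group, so the social optimum is full contribution by everyone: group total = 6.200 × 278 = 1723.60.
Efficiency loss = (6.200 − 1) × 278 = 1445.60.

1445.60 dollars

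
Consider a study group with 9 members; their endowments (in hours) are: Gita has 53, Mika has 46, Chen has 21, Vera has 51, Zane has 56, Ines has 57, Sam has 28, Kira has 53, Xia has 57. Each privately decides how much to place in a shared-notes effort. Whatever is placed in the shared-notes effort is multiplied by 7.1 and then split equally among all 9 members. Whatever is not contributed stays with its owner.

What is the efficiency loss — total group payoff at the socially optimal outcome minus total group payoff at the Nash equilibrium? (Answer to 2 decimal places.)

The private return per contributed unit is 7.1/9 = 0.7889 < 1 for every player regardless of endowment, so the Nash equilibrium is zero contribution and the group total is Σ E_j = 53 + 46 + 21 + 51 + 56 + 57 + 28 + 53 + 57 = 422.
Each contributed unit returns 7.100 to the group, so the social optimum is full contribution by everyone: group total = 7.100 × 422 = 2996.20.
Efficiency loss = (7.100 − 1) × 422 = 2574.20.

2574.20 hours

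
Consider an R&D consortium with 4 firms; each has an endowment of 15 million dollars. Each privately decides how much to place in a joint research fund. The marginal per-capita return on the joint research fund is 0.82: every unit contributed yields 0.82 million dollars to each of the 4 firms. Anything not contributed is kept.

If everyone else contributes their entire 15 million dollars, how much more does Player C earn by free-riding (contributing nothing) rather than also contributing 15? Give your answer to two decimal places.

2.70 million dollars

Switching from a contribution of 15 to 0 lets Player C keep an extra 15 million dollars, but lowers the joint research fund by 15, which costs Player C their own share of that drop: 0.82 × 15 = 12.30.
Net gain = 15 − 12.30 = 2.70. The private return per contributed unit (0.82) is below 1, so free-riding is indeed the best response regardless of what the others do.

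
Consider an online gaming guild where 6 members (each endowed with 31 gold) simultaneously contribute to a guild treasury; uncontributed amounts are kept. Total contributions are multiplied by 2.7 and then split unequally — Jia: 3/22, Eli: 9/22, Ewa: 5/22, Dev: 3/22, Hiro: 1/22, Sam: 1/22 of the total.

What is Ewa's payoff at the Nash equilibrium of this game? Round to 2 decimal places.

A player with share s gets back 2.7·s per unit contributed, so full contribution is dominant for anyone with s > 1/2.7 = 0.3704 and zero contribution is dominant for anyone below.
The only share above 0.3704 is Eli's 9/22, contributing 31; the remaining 5 contribute 0. Total contributed: 31.
Ewa keeps 31 and receives 2.7 × 31 × 5/22 = 19.02 from the guild treasury, for a payoff of 50.02.

50.02 gold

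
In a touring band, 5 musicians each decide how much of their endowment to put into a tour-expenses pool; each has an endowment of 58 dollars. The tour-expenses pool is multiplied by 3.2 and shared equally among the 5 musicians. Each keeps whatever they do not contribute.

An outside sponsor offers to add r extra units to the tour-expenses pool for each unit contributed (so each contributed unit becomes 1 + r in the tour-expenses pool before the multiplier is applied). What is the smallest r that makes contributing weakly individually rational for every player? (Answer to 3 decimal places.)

With matching at rate r, one contributed unit becomes (1 + r) in the tour-expenses pool and returns 3.2 × (1 + r) / 5 to the contributor.
Setting this equal to 1: 1 + r = 5/3.2 = 1.5625.
So the minimum matching rate is r = 1.5625 − 1 = 0.563.

0.563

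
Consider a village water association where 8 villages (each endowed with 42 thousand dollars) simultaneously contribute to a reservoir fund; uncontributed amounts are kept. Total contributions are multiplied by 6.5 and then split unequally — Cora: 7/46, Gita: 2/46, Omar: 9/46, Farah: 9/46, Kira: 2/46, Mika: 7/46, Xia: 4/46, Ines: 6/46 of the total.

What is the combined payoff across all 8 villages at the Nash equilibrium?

798.00 thousand dollars

For player j, contributing a unit is worthwhile iff 6.5 × (j's share) ≥ 1, i.e. iff j's share is at least 0.1538.
The shares above 0.1538 belong to Omar and Farah, contributing 42 each; the remaining 6 contribute 0. Total contributed: 84.
The reservoir fund pays out 6.5 × 84 = 546.00 in total (split across the unequal shares, but the aggregate is all that matters for the group sum).
The 6 free-riders keep 42 each, adding 252. Group total = 252 + 546.00 = 798.00.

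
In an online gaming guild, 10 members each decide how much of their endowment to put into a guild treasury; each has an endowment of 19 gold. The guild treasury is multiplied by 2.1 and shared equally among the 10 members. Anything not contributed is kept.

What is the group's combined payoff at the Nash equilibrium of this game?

190.00 gold

Each contributed unit returns 2.1/10 = 0.2100 to its contributor — below 1 — so contributing 0 is dominant for every player. At the Nash equilibrium everyone keeps their 19, and the group total is 10 × 19 = 190.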